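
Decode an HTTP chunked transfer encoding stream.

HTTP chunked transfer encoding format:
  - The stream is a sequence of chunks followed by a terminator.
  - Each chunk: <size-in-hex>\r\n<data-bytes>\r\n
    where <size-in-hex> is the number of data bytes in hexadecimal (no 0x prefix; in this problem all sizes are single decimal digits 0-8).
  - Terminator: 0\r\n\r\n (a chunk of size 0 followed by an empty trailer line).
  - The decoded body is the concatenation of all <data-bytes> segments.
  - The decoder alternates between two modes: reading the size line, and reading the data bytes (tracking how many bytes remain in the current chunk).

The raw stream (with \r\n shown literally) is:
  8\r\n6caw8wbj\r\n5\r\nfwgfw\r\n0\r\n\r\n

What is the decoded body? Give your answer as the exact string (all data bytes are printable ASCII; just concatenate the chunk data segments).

Chunk 1: stream[0..1]='8' size=0x8=8, data at stream[3..11]='6caw8wbj' -> body[0..8], body so far='6caw8wbj'
Chunk 2: stream[13..14]='5' size=0x5=5, data at stream[16..21]='fwgfw' -> body[8..13], body so far='6caw8wbjfwgfw'
Chunk 3: stream[23..24]='0' size=0 (terminator). Final body='6caw8wbjfwgfw' (13 bytes)

Answer: 6caw8wbjfwgfw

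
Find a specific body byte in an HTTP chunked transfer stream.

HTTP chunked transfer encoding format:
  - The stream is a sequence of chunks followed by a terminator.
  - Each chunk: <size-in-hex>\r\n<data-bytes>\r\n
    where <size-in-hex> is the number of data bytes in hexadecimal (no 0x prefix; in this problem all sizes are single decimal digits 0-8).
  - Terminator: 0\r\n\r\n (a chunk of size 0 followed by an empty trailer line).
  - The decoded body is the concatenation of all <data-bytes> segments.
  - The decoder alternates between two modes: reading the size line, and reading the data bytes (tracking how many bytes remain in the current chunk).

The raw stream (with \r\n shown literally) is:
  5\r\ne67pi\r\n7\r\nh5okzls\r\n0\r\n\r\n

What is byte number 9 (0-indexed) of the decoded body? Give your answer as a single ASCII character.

Chunk 1: stream[0..1]='5' size=0x5=5, data at stream[3..8]='e67pi' -> body[0..5], body so far='e67pi'
Chunk 2: stream[10..11]='7' size=0x7=7, data at stream[13..20]='h5okzls' -> body[5..12], body so far='e67pih5okzls'
Chunk 3: stream[22..23]='0' size=0 (terminator). Final body='e67pih5okzls' (12 bytes)
Body byte 9 = 'z'

Answer: z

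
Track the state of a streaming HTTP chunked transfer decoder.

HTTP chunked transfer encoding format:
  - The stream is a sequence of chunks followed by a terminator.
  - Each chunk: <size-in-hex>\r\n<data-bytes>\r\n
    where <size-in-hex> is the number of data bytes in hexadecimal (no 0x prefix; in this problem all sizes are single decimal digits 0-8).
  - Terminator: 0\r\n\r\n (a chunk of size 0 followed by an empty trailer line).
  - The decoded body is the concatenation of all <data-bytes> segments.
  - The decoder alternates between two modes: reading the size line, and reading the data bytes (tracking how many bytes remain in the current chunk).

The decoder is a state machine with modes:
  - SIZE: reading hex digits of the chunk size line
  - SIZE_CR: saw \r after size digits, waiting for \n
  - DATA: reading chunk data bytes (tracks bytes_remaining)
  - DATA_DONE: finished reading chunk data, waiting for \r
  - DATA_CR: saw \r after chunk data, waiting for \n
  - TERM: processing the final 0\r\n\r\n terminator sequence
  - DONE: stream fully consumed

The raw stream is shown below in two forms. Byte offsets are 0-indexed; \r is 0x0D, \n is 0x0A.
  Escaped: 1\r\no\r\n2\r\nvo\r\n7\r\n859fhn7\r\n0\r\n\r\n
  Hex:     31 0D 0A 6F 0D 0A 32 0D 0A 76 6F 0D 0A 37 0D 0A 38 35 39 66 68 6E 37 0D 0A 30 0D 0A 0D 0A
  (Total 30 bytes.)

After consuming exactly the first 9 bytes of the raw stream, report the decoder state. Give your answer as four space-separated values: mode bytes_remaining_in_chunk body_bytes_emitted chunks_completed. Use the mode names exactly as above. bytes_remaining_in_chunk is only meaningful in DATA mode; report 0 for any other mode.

Answer: DATA 2 1 1

Derivation:
Byte 0 = '1': mode=SIZE remaining=0 emitted=0 chunks_done=0
Byte 1 = 0x0D: mode=SIZE_CR remaining=0 emitted=0 chunks_done=0
Byte 2 = 0x0A: mode=DATA remaining=1 emitted=0 chunks_done=0
Byte 3 = 'o': mode=DATA_DONE remaining=0 emitted=1 chunks_done=0
Byte 4 = 0x0D: mode=DATA_CR remaining=0 emitted=1 chunks_done=0
Byte 5 = 0x0A: mode=SIZE remaining=0 emitted=1 chunks_done=1
Byte 6 = '2': mode=SIZE remaining=0 emitted=1 chunks_done=1
Byte 7 = 0x0D: mode=SIZE_CR remaining=0 emitted=1 chunks_done=1
Byte 8 = 0x0A: mode=DATA remaining=2 emitted=1 chunks_done=1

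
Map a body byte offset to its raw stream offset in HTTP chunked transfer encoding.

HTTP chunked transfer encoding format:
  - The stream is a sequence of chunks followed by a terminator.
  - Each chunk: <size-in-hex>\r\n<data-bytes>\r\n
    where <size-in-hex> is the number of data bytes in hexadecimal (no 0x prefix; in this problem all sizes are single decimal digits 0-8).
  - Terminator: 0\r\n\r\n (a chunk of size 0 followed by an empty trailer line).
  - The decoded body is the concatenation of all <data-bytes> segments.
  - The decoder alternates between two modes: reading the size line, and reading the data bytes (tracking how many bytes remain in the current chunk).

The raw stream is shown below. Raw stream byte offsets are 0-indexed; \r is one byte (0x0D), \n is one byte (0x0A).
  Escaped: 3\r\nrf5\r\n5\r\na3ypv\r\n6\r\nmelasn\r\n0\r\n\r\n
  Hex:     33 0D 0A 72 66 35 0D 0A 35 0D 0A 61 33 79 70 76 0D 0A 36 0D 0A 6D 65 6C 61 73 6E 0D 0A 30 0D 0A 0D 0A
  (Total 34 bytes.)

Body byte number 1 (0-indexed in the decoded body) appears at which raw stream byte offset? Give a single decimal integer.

Answer: 4

Derivation:
Chunk 1: stream[0..1]='3' size=0x3=3, data at stream[3..6]='rf5' -> body[0..3], body so far='rf5'
Chunk 2: stream[8..9]='5' size=0x5=5, data at stream[11..16]='a3ypv' -> body[3..8], body so far='rf5a3ypv'
Chunk 3: stream[18..19]='6' size=0x6=6, data at stream[21..27]='melasn' -> body[8..14], body so far='rf5a3ypvmelasn'
Chunk 4: stream[29..30]='0' size=0 (terminator). Final body='rf5a3ypvmelasn' (14 bytes)
Body byte 1 at stream offset 4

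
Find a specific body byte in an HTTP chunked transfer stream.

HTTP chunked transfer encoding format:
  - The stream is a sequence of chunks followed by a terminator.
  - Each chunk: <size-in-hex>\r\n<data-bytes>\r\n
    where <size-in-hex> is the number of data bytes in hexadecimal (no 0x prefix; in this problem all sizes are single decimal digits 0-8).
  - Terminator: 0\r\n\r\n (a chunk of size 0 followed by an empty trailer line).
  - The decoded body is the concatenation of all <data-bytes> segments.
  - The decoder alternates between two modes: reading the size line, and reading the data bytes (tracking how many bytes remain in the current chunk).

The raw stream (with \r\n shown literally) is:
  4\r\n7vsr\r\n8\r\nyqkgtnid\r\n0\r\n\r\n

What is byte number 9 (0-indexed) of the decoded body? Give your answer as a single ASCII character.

Chunk 1: stream[0..1]='4' size=0x4=4, data at stream[3..7]='7vsr' -> body[0..4], body so far='7vsr'
Chunk 2: stream[9..10]='8' size=0x8=8, data at stream[12..20]='yqkgtnid' -> body[4..12], body so far='7vsryqkgtnid'
Chunk 3: stream[22..23]='0' size=0 (terminator). Final body='7vsryqkgtnid' (12 bytes)
Body byte 9 = 'n'

Answer: n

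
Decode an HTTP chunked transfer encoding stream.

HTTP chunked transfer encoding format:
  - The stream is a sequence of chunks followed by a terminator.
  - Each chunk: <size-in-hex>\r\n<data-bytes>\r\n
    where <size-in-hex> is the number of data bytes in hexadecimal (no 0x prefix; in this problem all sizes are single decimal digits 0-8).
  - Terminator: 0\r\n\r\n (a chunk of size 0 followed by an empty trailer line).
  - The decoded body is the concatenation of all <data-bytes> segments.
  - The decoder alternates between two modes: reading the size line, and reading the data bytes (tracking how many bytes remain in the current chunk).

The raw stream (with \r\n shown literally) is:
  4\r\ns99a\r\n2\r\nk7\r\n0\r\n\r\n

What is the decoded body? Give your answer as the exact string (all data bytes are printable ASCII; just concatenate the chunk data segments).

Answer: s99ak7

Derivation:
Chunk 1: stream[0..1]='4' size=0x4=4, data at stream[3..7]='s99a' -> body[0..4], body so far='s99a'
Chunk 2: stream[9..10]='2' size=0x2=2, data at stream[12..14]='k7' -> body[4..6], body so far='s99ak7'
Chunk 3: stream[16..17]='0' size=0 (terminator). Final body='s99ak7' (6 bytes)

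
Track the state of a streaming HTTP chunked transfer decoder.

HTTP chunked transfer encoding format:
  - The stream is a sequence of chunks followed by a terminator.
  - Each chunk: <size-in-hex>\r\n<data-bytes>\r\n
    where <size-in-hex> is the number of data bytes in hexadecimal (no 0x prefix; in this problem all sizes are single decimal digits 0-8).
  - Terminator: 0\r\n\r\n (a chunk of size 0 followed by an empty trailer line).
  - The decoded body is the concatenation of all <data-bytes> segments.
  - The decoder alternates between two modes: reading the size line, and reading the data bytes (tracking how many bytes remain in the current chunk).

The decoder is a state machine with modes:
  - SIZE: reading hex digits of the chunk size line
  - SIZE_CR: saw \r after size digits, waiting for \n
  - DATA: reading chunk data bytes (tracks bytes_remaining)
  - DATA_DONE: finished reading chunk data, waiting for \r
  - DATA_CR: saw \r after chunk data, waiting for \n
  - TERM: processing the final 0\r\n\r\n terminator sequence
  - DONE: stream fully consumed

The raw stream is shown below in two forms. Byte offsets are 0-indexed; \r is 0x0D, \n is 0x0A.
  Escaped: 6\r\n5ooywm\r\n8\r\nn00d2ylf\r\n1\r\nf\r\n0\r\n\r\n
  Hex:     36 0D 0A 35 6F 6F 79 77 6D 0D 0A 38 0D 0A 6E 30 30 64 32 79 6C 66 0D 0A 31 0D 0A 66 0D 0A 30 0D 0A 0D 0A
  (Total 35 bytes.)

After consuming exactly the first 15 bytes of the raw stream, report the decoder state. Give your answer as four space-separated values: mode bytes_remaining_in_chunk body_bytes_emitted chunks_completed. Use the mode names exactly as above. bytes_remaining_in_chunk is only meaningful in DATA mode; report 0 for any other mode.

Answer: DATA 7 7 1

Derivation:
Byte 0 = '6': mode=SIZE remaining=0 emitted=0 chunks_done=0
Byte 1 = 0x0D: mode=SIZE_CR remaining=0 emitted=0 chunks_done=0
Byte 2 = 0x0A: mode=DATA remaining=6 emitted=0 chunks_done=0
Byte 3 = '5': mode=DATA remaining=5 emitted=1 chunks_done=0
Byte 4 = 'o': mode=DATA remaining=4 emitted=2 chunks_done=0
Byte 5 = 'o': mode=DATA remaining=3 emitted=3 chunks_done=0
Byte 6 = 'y': mode=DATA remaining=2 emitted=4 chunks_done=0
Byte 7 = 'w': mode=DATA remaining=1 emitted=5 chunks_done=0
Byte 8 = 'm': mode=DATA_DONE remaining=0 emitted=6 chunks_done=0
Byte 9 = 0x0D: mode=DATA_CR remaining=0 emitted=6 chunks_done=0
Byte 10 = 0x0A: mode=SIZE remaining=0 emitted=6 chunks_done=1
Byte 11 = '8': mode=SIZE remaining=0 emitted=6 chunks_done=1
Byte 12 = 0x0D: mode=SIZE_CR remaining=0 emitted=6 chunks_done=1
Byte 13 = 0x0A: mode=DATA remaining=8 emitted=6 chunks_done=1
Byte 14 = 'n': mode=DATA remaining=7 emitted=7 chunks_done=1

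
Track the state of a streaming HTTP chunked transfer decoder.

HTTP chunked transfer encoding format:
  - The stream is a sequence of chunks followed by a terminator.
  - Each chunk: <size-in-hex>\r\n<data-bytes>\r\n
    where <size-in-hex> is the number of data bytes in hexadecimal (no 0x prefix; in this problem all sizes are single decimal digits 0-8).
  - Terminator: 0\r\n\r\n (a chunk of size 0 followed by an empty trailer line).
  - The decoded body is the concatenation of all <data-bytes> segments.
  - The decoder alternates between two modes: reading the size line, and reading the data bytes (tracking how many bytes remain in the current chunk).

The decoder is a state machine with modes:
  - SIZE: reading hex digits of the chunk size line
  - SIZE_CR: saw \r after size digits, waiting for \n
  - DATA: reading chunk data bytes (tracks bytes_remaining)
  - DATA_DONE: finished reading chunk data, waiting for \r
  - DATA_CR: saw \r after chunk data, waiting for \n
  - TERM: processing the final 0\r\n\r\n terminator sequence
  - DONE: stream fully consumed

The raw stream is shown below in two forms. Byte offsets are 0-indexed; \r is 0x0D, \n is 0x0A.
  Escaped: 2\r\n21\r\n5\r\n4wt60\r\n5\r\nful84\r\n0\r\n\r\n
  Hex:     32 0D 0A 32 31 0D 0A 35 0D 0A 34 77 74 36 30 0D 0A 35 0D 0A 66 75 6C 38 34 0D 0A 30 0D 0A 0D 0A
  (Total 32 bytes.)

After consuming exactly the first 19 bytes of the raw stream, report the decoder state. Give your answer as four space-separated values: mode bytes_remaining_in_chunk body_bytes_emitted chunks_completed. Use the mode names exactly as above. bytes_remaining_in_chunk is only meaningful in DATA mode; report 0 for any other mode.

Byte 0 = '2': mode=SIZE remaining=0 emitted=0 chunks_done=0
Byte 1 = 0x0D: mode=SIZE_CR remaining=0 emitted=0 chunks_done=0
Byte 2 = 0x0A: mode=DATA remaining=2 emitted=0 chunks_done=0
Byte 3 = '2': mode=DATA remaining=1 emitted=1 chunks_done=0
Byte 4 = '1': mode=DATA_DONE remaining=0 emitted=2 chunks_done=0
Byte 5 = 0x0D: mode=DATA_CR remaining=0 emitted=2 chunks_done=0
Byte 6 = 0x0A: mode=SIZE remaining=0 emitted=2 chunks_done=1
Byte 7 = '5': mode=SIZE remaining=0 emitted=2 chunks_done=1
Byte 8 = 0x0D: mode=SIZE_CR remaining=0 emitted=2 chunks_done=1
Byte 9 = 0x0A: mode=DATA remaining=5 emitted=2 chunks_done=1
Byte 10 = '4': mode=DATA remaining=4 emitted=3 chunks_done=1
Byte 11 = 'w': mode=DATA remaining=3 emitted=4 chunks_done=1
Byte 12 = 't': mode=DATA remaining=2 emitted=5 chunks_done=1
Byte 13 = '6': mode=DATA remaining=1 emitted=6 chunks_done=1
Byte 14 = '0': mode=DATA_DONE remaining=0 emitted=7 chunks_done=1
Byte 15 = 0x0D: mode=DATA_CR remaining=0 emitted=7 chunks_done=1
Byte 16 = 0x0A: mode=SIZE remaining=0 emitted=7 chunks_done=2
Byte 17 = '5': mode=SIZE remaining=0 emitted=7 chunks_done=2
Byte 18 = 0x0D: mode=SIZE_CR remaining=0 emitted=7 chunks_done=2

Answer: SIZE_CR 0 7 2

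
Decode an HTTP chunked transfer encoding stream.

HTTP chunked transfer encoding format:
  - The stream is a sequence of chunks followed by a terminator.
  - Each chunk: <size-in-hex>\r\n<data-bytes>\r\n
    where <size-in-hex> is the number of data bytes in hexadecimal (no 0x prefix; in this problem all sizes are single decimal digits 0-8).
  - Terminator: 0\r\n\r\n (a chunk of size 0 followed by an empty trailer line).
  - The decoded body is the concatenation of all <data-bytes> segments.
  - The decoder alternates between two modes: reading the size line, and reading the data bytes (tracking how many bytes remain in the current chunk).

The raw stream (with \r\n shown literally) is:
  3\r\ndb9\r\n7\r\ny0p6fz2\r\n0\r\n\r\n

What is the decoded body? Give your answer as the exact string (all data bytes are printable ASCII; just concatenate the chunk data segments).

Answer: db9y0p6fz2

Derivation:
Chunk 1: stream[0..1]='3' size=0x3=3, data at stream[3..6]='db9' -> body[0..3], body so far='db9'
Chunk 2: stream[8..9]='7' size=0x7=7, data at stream[11..18]='y0p6fz2' -> body[3..10], body so far='db9y0p6fz2'
Chunk 3: stream[20..21]='0' size=0 (terminator). Final body='db9y0p6fz2' (10 bytes)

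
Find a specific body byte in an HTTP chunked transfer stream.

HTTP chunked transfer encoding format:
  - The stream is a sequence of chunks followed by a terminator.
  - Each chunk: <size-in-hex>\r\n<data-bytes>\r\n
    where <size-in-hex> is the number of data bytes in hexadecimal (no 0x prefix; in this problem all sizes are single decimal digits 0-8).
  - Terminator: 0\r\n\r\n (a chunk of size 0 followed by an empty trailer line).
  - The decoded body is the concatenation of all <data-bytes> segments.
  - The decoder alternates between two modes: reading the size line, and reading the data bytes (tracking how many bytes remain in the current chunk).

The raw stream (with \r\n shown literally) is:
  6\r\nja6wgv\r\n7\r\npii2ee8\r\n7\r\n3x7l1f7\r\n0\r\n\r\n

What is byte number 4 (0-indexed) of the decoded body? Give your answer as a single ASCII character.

Chunk 1: stream[0..1]='6' size=0x6=6, data at stream[3..9]='ja6wgv' -> body[0..6], body so far='ja6wgv'
Chunk 2: stream[11..12]='7' size=0x7=7, data at stream[14..21]='pii2ee8' -> body[6..13], body so far='ja6wgvpii2ee8'
Chunk 3: stream[23..24]='7' size=0x7=7, data at stream[26..33]='3x7l1f7' -> body[13..20], body so far='ja6wgvpii2ee83x7l1f7'
Chunk 4: stream[35..36]='0' size=0 (terminator). Final body='ja6wgvpii2ee83x7l1f7' (20 bytes)
Body byte 4 = 'g'

Answer: g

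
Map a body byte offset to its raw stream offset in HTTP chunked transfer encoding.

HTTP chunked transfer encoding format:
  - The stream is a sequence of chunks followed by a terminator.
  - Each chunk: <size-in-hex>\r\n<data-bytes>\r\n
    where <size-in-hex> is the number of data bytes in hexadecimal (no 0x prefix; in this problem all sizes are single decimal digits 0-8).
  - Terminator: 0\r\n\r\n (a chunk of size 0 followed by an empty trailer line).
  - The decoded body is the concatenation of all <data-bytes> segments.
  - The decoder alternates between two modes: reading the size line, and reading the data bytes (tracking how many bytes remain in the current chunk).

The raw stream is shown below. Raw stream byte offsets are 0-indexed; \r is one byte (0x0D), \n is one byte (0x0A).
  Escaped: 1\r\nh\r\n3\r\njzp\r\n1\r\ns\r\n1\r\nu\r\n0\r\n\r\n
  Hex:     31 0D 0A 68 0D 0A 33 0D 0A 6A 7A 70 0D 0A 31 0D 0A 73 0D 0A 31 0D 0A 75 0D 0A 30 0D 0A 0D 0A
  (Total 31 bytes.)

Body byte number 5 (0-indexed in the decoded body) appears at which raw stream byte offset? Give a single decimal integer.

Answer: 23

Derivation:
Chunk 1: stream[0..1]='1' size=0x1=1, data at stream[3..4]='h' -> body[0..1], body so far='h'
Chunk 2: stream[6..7]='3' size=0x3=3, data at stream[9..12]='jzp' -> body[1..4], body so far='hjzp'
Chunk 3: stream[14..15]='1' size=0x1=1, data at stream[17..18]='s' -> body[4..5], body so far='hjzps'
Chunk 4: stream[20..21]='1' size=0x1=1, data at stream[23..24]='u' -> body[5..6], body so far='hjzpsu'
Chunk 5: stream[26..27]='0' size=0 (terminator). Final body='hjzpsu' (6 bytes)
Body byte 5 at stream offset 23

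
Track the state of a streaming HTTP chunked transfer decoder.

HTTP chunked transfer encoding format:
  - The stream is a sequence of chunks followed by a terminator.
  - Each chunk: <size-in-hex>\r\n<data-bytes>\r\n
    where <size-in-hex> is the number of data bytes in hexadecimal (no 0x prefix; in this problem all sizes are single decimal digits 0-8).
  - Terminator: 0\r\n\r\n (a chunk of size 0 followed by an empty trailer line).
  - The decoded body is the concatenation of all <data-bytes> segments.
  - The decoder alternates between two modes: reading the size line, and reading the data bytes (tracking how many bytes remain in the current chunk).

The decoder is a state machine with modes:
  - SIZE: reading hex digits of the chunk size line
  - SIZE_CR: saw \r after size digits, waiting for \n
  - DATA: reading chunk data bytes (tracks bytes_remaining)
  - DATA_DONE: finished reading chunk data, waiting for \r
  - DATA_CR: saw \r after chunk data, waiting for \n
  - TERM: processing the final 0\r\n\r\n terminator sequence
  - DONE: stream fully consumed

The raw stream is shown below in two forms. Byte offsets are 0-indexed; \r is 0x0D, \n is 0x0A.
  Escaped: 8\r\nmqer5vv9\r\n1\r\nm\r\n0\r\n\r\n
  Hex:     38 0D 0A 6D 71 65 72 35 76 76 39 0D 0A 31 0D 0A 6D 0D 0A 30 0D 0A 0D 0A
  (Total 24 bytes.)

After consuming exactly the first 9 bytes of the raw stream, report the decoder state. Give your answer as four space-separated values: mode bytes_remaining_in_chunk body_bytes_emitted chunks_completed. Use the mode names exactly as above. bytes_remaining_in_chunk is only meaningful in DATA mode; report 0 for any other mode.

Answer: DATA 2 6 0

Derivation:
Byte 0 = '8': mode=SIZE remaining=0 emitted=0 chunks_done=0
Byte 1 = 0x0D: mode=SIZE_CR remaining=0 emitted=0 chunks_done=0
Byte 2 = 0x0A: mode=DATA remaining=8 emitted=0 chunks_done=0
Byte 3 = 'm': mode=DATA remaining=7 emitted=1 chunks_done=0
Byte 4 = 'q': mode=DATA remaining=6 emitted=2 chunks_done=0
Byte 5 = 'e': mode=DATA remaining=5 emitted=3 chunks_done=0
Byte 6 = 'r': mode=DATA remaining=4 emitted=4 chunks_done=0
Byte 7 = '5': mode=DATA remaining=3 emitted=5 chunks_done=0
Byte 8 = 'v': mode=DATA remaining=2 emitted=6 chunks_done=0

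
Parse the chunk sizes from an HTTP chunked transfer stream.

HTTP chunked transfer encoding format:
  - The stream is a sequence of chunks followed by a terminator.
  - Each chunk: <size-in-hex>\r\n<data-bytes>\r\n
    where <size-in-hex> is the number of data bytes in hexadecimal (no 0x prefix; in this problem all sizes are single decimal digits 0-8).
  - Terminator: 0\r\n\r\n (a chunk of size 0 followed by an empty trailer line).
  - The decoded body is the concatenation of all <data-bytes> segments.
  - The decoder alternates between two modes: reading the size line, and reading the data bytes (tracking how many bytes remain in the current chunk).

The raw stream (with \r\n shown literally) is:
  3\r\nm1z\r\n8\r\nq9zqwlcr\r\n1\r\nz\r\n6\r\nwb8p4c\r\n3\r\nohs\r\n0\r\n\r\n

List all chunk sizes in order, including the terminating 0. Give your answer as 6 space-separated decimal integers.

Chunk 1: stream[0..1]='3' size=0x3=3, data at stream[3..6]='m1z' -> body[0..3], body so far='m1z'
Chunk 2: stream[8..9]='8' size=0x8=8, data at stream[11..19]='q9zqwlcr' -> body[3..11], body so far='m1zq9zqwlcr'
Chunk 3: stream[21..22]='1' size=0x1=1, data at stream[24..25]='z' -> body[11..12], body so far='m1zq9zqwlcrz'
Chunk 4: stream[27..28]='6' size=0x6=6, data at stream[30..36]='wb8p4c' -> body[12..18], body so far='m1zq9zqwlcrzwb8p4c'
Chunk 5: stream[38..39]='3' size=0x3=3, data at stream[41..44]='ohs' -> body[18..21], body so far='m1zq9zqwlcrzwb8p4cohs'
Chunk 6: stream[46..47]='0' size=0 (terminator). Final body='m1zq9zqwlcrzwb8p4cohs' (21 bytes)

Answer: 3 8 1 6 3 0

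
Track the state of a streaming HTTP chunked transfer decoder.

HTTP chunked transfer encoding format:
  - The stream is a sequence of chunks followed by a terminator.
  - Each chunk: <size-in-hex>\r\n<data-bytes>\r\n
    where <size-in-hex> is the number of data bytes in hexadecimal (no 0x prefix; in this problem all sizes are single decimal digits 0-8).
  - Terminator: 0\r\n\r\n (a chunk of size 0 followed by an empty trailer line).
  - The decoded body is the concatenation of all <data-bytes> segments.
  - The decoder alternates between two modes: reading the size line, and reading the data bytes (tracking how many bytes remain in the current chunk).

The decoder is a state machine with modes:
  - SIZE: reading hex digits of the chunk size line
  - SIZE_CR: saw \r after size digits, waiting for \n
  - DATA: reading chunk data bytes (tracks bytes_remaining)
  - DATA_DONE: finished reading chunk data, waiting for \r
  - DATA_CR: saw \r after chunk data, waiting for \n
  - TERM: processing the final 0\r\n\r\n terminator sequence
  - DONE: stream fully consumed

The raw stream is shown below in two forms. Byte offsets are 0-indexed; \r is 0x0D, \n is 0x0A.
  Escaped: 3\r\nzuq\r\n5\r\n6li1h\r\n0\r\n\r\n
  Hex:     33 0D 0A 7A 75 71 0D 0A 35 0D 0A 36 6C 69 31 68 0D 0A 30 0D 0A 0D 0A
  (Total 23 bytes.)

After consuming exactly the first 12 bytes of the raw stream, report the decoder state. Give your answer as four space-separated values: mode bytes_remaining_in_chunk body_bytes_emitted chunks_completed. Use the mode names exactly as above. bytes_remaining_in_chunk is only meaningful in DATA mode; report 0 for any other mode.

Byte 0 = '3': mode=SIZE remaining=0 emitted=0 chunks_done=0
Byte 1 = 0x0D: mode=SIZE_CR remaining=0 emitted=0 chunks_done=0
Byte 2 = 0x0A: mode=DATA remaining=3 emitted=0 chunks_done=0
Byte 3 = 'z': mode=DATA remaining=2 emitted=1 chunks_done=0
Byte 4 = 'u': mode=DATA remaining=1 emitted=2 chunks_done=0
Byte 5 = 'q': mode=DATA_DONE remaining=0 emitted=3 chunks_done=0
Byte 6 = 0x0D: mode=DATA_CR remaining=0 emitted=3 chunks_done=0
Byte 7 = 0x0A: mode=SIZE remaining=0 emitted=3 chunks_done=1
Byte 8 = '5': mode=SIZE remaining=0 emitted=3 chunks_done=1
Byte 9 = 0x0D: mode=SIZE_CR remaining=0 emitted=3 chunks_done=1
Byte 10 = 0x0A: mode=DATA remaining=5 emitted=3 chunks_done=1
Byte 11 = '6': mode=DATA remaining=4 emitted=4 chunks_done=1

Answer: DATA 4 4 1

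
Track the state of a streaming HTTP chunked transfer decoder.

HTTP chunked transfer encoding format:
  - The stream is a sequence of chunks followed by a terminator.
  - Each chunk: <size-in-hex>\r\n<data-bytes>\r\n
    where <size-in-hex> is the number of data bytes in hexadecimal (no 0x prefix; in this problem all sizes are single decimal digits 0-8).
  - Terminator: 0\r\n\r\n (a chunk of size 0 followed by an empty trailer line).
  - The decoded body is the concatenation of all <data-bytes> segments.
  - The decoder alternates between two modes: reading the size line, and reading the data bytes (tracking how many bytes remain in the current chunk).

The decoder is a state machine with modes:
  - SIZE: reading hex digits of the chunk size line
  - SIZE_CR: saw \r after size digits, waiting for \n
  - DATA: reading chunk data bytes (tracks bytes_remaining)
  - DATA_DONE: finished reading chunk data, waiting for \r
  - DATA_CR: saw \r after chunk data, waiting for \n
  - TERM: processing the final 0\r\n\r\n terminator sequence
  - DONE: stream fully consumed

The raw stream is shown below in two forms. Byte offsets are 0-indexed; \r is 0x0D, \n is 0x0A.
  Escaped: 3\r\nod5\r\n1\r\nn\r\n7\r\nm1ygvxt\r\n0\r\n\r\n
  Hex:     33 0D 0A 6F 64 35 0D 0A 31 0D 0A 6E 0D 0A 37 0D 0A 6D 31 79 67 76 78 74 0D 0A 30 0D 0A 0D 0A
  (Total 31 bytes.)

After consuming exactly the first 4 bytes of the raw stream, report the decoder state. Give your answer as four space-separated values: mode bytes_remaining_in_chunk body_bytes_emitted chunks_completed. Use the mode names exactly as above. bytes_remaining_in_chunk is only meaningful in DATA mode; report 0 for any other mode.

Answer: DATA 2 1 0

Derivation:
Byte 0 = '3': mode=SIZE remaining=0 emitted=0 chunks_done=0
Byte 1 = 0x0D: mode=SIZE_CR remaining=0 emitted=0 chunks_done=0
Byte 2 = 0x0A: mode=DATA remaining=3 emitted=0 chunks_done=0
Byte 3 = 'o': mode=DATA remaining=2 emitted=1 chunks_done=0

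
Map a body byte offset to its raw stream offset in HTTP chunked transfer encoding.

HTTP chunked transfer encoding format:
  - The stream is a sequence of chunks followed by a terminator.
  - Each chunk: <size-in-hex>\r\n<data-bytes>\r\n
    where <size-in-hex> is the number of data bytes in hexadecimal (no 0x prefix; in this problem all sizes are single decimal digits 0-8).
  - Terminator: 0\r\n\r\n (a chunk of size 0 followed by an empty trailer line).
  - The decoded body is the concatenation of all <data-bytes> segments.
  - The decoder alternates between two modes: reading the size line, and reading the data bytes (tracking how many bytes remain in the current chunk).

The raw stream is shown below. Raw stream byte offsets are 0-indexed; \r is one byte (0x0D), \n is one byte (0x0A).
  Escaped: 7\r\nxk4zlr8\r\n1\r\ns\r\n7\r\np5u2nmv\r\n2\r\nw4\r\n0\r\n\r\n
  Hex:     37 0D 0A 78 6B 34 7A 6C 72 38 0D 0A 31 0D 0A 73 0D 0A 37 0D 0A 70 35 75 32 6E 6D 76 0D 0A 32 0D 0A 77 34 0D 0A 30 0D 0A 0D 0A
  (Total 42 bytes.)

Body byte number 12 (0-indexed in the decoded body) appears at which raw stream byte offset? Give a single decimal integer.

Chunk 1: stream[0..1]='7' size=0x7=7, data at stream[3..10]='xk4zlr8' -> body[0..7], body so far='xk4zlr8'
Chunk 2: stream[12..13]='1' size=0x1=1, data at stream[15..16]='s' -> body[7..8], body so far='xk4zlr8s'
Chunk 3: stream[18..19]='7' size=0x7=7, data at stream[21..28]='p5u2nmv' -> body[8..15], body so far='xk4zlr8sp5u2nmv'
Chunk 4: stream[30..31]='2' size=0x2=2, data at stream[33..35]='w4' -> body[15..17], body so far='xk4zlr8sp5u2nmvw4'
Chunk 5: stream[37..38]='0' size=0 (terminator). Final body='xk4zlr8sp5u2nmvw4' (17 bytes)
Body byte 12 at stream offset 25

Answer: 25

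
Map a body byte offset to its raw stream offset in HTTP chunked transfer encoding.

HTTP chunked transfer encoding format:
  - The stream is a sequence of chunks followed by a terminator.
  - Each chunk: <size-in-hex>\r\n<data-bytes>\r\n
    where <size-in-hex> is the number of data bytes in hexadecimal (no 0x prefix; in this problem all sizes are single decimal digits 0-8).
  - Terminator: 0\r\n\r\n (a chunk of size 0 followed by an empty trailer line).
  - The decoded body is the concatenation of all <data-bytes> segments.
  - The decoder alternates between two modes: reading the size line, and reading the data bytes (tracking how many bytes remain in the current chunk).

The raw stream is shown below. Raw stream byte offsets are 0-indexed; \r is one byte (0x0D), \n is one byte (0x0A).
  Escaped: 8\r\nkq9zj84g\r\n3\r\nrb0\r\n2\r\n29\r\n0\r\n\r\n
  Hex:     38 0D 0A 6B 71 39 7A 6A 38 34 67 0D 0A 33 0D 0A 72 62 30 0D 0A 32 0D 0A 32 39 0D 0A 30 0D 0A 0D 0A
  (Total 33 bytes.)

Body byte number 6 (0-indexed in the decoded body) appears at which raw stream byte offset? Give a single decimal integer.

Answer: 9

Derivation:
Chunk 1: stream[0..1]='8' size=0x8=8, data at stream[3..11]='kq9zj84g' -> body[0..8], body so far='kq9zj84g'
Chunk 2: stream[13..14]='3' size=0x3=3, data at stream[16..19]='rb0' -> body[8..11], body so far='kq9zj84grb0'
Chunk 3: stream[21..22]='2' size=0x2=2, data at stream[24..26]='29' -> body[11..13], body so far='kq9zj84grb029'
Chunk 4: stream[28..29]='0' size=0 (terminator). Final body='kq9zj84grb029' (13 bytes)
Body byte 6 at stream offset 9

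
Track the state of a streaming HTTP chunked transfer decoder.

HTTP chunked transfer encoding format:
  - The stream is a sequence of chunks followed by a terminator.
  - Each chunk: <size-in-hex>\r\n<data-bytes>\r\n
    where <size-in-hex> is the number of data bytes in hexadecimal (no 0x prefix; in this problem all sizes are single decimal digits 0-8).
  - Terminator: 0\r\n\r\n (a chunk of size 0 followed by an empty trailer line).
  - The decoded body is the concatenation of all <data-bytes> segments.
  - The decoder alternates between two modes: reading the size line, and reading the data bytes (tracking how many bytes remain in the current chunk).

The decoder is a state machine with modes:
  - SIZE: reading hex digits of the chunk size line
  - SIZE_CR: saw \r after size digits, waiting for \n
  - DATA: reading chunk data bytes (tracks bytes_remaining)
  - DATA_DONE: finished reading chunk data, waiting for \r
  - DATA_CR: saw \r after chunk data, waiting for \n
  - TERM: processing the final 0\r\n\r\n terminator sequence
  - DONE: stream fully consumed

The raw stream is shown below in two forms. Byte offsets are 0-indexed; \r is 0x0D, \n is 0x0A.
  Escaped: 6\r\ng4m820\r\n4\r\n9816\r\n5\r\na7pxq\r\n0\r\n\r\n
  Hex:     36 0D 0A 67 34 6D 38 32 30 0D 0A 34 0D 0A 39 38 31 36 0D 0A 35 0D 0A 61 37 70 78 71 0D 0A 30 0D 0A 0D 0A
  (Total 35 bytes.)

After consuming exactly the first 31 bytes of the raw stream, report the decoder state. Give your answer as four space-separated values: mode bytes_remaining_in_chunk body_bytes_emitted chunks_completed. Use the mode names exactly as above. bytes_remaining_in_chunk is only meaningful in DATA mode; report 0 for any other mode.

Byte 0 = '6': mode=SIZE remaining=0 emitted=0 chunks_done=0
Byte 1 = 0x0D: mode=SIZE_CR remaining=0 emitted=0 chunks_done=0
Byte 2 = 0x0A: mode=DATA remaining=6 emitted=0 chunks_done=0
Byte 3 = 'g': mode=DATA remaining=5 emitted=1 chunks_done=0
Byte 4 = '4': mode=DATA remaining=4 emitted=2 chunks_done=0
Byte 5 = 'm': mode=DATA remaining=3 emitted=3 chunks_done=0
Byte 6 = '8': mode=DATA remaining=2 emitted=4 chunks_done=0
Byte 7 = '2': mode=DATA remaining=1 emitted=5 chunks_done=0
Byte 8 = '0': mode=DATA_DONE remaining=0 emitted=6 chunks_done=0
Byte 9 = 0x0D: mode=DATA_CR remaining=0 emitted=6 chunks_done=0
Byte 10 = 0x0A: mode=SIZE remaining=0 emitted=6 chunks_done=1
Byte 11 = '4': mode=SIZE remaining=0 emitted=6 chunks_done=1
Byte 12 = 0x0D: mode=SIZE_CR remaining=0 emitted=6 chunks_done=1
Byte 13 = 0x0A: mode=DATA remaining=4 emitted=6 chunks_done=1
Byte 14 = '9': mode=DATA remaining=3 emitted=7 chunks_done=1
Byte 15 = '8': mode=DATA remaining=2 emitted=8 chunks_done=1
Byte 16 = '1': mode=DATA remaining=1 emitted=9 chunks_done=1
Byte 17 = '6': mode=DATA_DONE remaining=0 emitted=10 chunks_done=1
Byte 18 = 0x0D: mode=DATA_CR remaining=0 emitted=10 chunks_done=1
Byte 19 = 0x0A: mode=SIZE remaining=0 emitted=10 chunks_done=2
Byte 20 = '5': mode=SIZE remaining=0 emitted=10 chunks_done=2
Byte 21 = 0x0D: mode=SIZE_CR remaining=0 emitted=10 chunks_done=2
Byte 22 = 0x0A: mode=DATA remaining=5 emitted=10 chunks_done=2
Byte 23 = 'a': mode=DATA remaining=4 emitted=11 chunks_done=2
Byte 24 = '7': mode=DATA remaining=3 emitted=12 chunks_done=2
Byte 25 = 'p': mode=DATA remaining=2 emitted=13 chunks_done=2
Byte 26 = 'x': mode=DATA remaining=1 emitted=14 chunks_done=2
Byte 27 = 'q': mode=DATA_DONE remaining=0 emitted=15 chunks_done=2
Byte 28 = 0x0D: mode=DATA_CR remaining=0 emitted=15 chunks_done=2
Byte 29 = 0x0A: mode=SIZE remaining=0 emitted=15 chunks_done=3
Byte 30 = '0': mode=SIZE remaining=0 emitted=15 chunks_done=3

Answer: SIZE 0 15 3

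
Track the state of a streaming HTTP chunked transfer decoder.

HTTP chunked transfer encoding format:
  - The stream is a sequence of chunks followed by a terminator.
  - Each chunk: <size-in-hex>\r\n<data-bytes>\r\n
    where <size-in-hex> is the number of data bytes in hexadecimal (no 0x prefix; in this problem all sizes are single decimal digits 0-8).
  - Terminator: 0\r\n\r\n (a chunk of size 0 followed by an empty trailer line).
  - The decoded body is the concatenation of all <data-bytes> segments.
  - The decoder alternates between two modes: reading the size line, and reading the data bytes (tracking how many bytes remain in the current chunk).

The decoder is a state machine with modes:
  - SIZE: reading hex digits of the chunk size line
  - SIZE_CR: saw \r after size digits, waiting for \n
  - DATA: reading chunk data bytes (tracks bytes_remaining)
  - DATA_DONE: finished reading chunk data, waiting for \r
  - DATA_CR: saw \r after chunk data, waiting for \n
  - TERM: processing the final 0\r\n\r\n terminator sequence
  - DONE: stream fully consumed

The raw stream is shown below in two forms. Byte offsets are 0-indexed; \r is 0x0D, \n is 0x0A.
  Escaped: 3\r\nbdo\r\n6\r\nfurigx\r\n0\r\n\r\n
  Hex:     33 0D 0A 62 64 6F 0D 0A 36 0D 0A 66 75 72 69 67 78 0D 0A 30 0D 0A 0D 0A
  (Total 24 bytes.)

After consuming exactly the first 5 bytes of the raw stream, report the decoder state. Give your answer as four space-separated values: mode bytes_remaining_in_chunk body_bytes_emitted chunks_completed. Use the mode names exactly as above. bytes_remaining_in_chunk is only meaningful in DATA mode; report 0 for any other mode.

Byte 0 = '3': mode=SIZE remaining=0 emitted=0 chunks_done=0
Byte 1 = 0x0D: mode=SIZE_CR remaining=0 emitted=0 chunks_done=0
Byte 2 = 0x0A: mode=DATA remaining=3 emitted=0 chunks_done=0
Byte 3 = 'b': mode=DATA remaining=2 emitted=1 chunks_done=0
Byte 4 = 'd': mode=DATA remaining=1 emitted=2 chunks_done=0

Answer: DATA 1 2 0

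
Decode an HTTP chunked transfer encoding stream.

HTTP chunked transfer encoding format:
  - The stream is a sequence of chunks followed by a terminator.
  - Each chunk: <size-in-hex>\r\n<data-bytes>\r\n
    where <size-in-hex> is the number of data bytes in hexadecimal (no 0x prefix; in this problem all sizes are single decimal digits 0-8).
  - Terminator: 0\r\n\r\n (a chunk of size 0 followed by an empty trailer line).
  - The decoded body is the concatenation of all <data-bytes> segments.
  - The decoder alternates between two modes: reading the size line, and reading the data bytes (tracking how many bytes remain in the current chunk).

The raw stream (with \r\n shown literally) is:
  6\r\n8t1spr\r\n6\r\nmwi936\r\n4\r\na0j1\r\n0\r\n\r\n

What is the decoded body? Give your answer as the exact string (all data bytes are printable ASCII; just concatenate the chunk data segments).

Answer: 8t1sprmwi936a0j1

Derivation:
Chunk 1: stream[0..1]='6' size=0x6=6, data at stream[3..9]='8t1spr' -> body[0..6], body so far='8t1spr'
Chunk 2: stream[11..12]='6' size=0x6=6, data at stream[14..20]='mwi936' -> body[6..12], body so far='8t1sprmwi936'
Chunk 3: stream[22..23]='4' size=0x4=4, data at stream[25..29]='a0j1' -> body[12..16], body so far='8t1sprmwi936a0j1'
Chunk 4: stream[31..32]='0' size=0 (terminator). Final body='8t1sprmwi936a0j1' (16 bytes)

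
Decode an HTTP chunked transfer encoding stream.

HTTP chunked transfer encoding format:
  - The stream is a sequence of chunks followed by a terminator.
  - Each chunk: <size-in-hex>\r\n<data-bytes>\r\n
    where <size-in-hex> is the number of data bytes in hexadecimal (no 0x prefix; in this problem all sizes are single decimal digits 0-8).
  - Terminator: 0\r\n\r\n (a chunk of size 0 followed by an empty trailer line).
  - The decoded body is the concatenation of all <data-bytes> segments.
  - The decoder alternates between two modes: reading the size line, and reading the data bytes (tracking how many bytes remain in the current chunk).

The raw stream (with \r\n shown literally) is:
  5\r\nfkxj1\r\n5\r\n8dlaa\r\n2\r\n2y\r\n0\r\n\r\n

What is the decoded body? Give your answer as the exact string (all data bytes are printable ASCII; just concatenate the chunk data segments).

Chunk 1: stream[0..1]='5' size=0x5=5, data at stream[3..8]='fkxj1' -> body[0..5], body so far='fkxj1'
Chunk 2: stream[10..11]='5' size=0x5=5, data at stream[13..18]='8dlaa' -> body[5..10], body so far='fkxj18dlaa'
Chunk 3: stream[20..21]='2' size=0x2=2, data at stream[23..25]='2y' -> body[10..12], body so far='fkxj18dlaa2y'
Chunk 4: stream[27..28]='0' size=0 (terminator). Final body='fkxj18dlaa2y' (12 bytes)

Answer: fkxj18dlaa2y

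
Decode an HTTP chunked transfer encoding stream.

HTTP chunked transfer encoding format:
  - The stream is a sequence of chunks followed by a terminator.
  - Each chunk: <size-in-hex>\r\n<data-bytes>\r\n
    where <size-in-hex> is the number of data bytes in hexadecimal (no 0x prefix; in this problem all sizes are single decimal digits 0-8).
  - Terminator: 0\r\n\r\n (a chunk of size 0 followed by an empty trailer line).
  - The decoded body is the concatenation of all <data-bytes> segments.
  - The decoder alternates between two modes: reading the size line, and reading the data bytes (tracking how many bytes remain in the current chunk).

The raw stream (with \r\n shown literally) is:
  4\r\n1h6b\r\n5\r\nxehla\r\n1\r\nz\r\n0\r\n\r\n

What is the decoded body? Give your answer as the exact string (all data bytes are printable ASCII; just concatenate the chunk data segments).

Chunk 1: stream[0..1]='4' size=0x4=4, data at stream[3..7]='1h6b' -> body[0..4], body so far='1h6b'
Chunk 2: stream[9..10]='5' size=0x5=5, data at stream[12..17]='xehla' -> body[4..9], body so far='1h6bxehla'
Chunk 3: stream[19..20]='1' size=0x1=1, data at stream[22..23]='z' -> body[9..10], body so far='1h6bxehlaz'
Chunk 4: stream[25..26]='0' size=0 (terminator). Final body='1h6bxehlaz' (10 bytes)

Answer: 1h6bxehlaz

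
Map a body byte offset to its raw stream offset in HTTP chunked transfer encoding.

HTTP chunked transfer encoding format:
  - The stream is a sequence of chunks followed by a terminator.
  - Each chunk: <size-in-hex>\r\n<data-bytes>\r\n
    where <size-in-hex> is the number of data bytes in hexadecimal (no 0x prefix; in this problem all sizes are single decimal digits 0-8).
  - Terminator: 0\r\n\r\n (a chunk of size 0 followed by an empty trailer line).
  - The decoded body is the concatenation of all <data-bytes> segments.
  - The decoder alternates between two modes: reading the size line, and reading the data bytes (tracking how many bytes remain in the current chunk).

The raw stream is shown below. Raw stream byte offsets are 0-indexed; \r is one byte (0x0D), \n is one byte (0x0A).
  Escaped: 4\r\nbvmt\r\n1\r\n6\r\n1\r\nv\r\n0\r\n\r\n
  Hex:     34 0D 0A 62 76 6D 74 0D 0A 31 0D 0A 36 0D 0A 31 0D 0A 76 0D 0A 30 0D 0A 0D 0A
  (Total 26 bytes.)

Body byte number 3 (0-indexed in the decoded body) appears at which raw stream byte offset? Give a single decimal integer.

Answer: 6

Derivation:
Chunk 1: stream[0..1]='4' size=0x4=4, data at stream[3..7]='bvmt' -> body[0..4], body so far='bvmt'
Chunk 2: stream[9..10]='1' size=0x1=1, data at stream[12..13]='6' -> body[4..5], body so far='bvmt6'
Chunk 3: stream[15..16]='1' size=0x1=1, data at stream[18..19]='v' -> body[5..6], body so far='bvmt6v'
Chunk 4: stream[21..22]='0' size=0 (terminator). Final body='bvmt6v' (6 bytes)
Body byte 3 at stream offset 6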